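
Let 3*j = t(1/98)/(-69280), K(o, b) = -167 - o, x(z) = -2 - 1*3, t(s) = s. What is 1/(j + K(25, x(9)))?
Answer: -20368320/3910717441 ≈ -0.0052083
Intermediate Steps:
x(z) = -5 (x(z) = -2 - 3 = -5)
j = -1/20368320 (j = (1/(98*(-69280)))/3 = ((1/98)*(-1/69280))/3 = (⅓)*(-1/6789440) = -1/20368320 ≈ -4.9096e-8)
1/(j + K(25, x(9))) = 1/(-1/20368320 + (-167 - 1*25)) = 1/(-1/20368320 + (-167 - 25)) = 1/(-1/20368320 - 192) = 1/(-3910717441/20368320) = -20368320/3910717441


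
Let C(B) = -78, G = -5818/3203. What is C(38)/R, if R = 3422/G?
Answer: 226902/5480333 ≈ 0.041403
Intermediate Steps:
G = -5818/3203 (G = -5818*1/3203 = -5818/3203 ≈ -1.8164)
R = -5480333/2909 (R = 3422/(-5818/3203) = 3422*(-3203/5818) = -5480333/2909 ≈ -1883.9)
C(38)/R = -78/(-5480333/2909) = -78*(-2909/5480333) = 226902/5480333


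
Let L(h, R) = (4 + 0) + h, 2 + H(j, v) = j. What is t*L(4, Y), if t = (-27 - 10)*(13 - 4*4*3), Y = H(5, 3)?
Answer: 10360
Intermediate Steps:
H(j, v) = -2 + j
Y = 3 (Y = -2 + 5 = 3)
L(h, R) = 4 + h
t = 1295 (t = -37*(13 - 16*3) = -37*(13 - 48) = -37*(-35) = 1295)
t*L(4, Y) = 1295*(4 + 4) = 1295*8 = 10360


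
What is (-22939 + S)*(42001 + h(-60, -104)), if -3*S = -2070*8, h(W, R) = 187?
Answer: -734872772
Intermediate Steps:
S = 5520 (S = -(-690)*8 = -⅓*(-16560) = 5520)
(-22939 + S)*(42001 + h(-60, -104)) = (-22939 + 5520)*(42001 + 187) = -17419*42188 = -734872772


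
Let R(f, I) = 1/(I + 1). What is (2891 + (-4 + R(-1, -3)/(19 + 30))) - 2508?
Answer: 37141/98 ≈ 378.99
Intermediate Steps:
R(f, I) = 1/(1 + I)
(2891 + (-4 + R(-1, -3)/(19 + 30))) - 2508 = (2891 + (-4 + 1/((1 - 3)*(19 + 30)))) - 2508 = (2891 + (-4 + 1/(-2*49))) - 2508 = (2891 + (-4 - 1/2*1/49)) - 2508 = (2891 + (-4 - 1/98)) - 2508 = (2891 - 393/98) - 2508 = 282925/98 - 2508 = 37141/98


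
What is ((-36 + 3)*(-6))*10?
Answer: 1980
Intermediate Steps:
((-36 + 3)*(-6))*10 = -33*(-6)*10 = 198*10 = 1980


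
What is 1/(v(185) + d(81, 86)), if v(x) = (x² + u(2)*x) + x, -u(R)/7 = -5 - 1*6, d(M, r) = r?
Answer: 1/48741 ≈ 2.0517e-5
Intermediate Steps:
u(R) = 77 (u(R) = -7*(-5 - 1*6) = -7*(-5 - 6) = -7*(-11) = 77)
v(x) = x² + 78*x (v(x) = (x² + 77*x) + x = x² + 78*x)
1/(v(185) + d(81, 86)) = 1/(185*(78 + 185) + 86) = 1/(185*263 + 86) = 1/(48655 + 86) = 1/48741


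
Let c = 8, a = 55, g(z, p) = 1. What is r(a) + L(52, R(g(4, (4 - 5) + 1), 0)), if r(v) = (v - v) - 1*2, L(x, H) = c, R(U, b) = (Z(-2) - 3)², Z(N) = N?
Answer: 6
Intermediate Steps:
R(U, b) = 25 (R(U, b) = (-2 - 3)² = (-5)² = 25)
L(x, H) = 8
r(v) = -2 (r(v) = 0 - 2 = -2)
r(a) + L(52, R(g(4, (4 - 5) + 1), 0)) = -2 + 8 = 6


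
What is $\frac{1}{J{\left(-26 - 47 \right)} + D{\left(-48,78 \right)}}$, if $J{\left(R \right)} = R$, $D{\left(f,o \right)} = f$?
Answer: $- \frac{1}{121} \approx -0.0082645$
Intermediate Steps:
$\frac{1}{J{\left(-26 - 47 \right)} + D{\left(-48,78 \right)}} = \frac{1}{\left(-26 - 47\right) - 48} = \frac{1}{-73 - 48} = \frac{1}{-121} = - \frac{1}{121}$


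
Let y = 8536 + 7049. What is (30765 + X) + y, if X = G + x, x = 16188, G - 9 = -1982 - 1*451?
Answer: 60114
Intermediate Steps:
G = -2424 (G = 9 + (-1982 - 1*451) = 9 + (-1982 - 451) = 9 - 2433 = -2424)
X = 13764 (X = -2424 + 16188 = 13764)
y = 15585
(30765 + X) + y = (30765 + 13764) + 15585 = 44529 + 15585 = 60114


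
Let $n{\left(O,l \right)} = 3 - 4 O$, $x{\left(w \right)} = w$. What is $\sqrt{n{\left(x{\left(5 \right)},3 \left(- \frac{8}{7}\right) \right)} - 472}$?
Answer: $i \sqrt{489} \approx 22.113 i$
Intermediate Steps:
$\sqrt{n{\left(x{\left(5 \right)},3 \left(- \frac{8}{7}\right) \right)} - 472} = \sqrt{\left(3 - 20\right) - 472} = \sqrt{-17 - 472} = \sqrt{-489} = i \sqrt{489}$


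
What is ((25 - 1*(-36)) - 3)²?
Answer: 3364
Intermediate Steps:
((25 - 1*(-36)) - 3)² = ((25 + 36) - 3)² = (61 - 3)² = 58² = 3364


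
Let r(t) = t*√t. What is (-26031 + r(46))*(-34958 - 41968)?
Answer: 2002460706 - 3538596*√46 ≈ 1.9785e+9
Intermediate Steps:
r(t) = t^(3/2)
(-26031 + r(46))*(-34958 - 41968) = (-26031 + 46^(3/2))*(-34958 - 41968) = (-26031 + 46*√46)*(-76926) = 2002460706 - 3538596*√46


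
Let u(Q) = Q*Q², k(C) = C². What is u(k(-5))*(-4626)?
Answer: -72281250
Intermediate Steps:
u(Q) = Q³
u(k(-5))*(-4626) = ((-5)²)³*(-4626) = 25³*(-4626) = 15625*(-4626) = -72281250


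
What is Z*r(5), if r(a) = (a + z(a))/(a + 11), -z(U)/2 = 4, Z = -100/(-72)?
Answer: -25/96 ≈ -0.26042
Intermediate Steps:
Z = 25/18 (Z = -100*(-1/72) = 25/18 ≈ 1.3889)
z(U) = -8 (z(U) = -2*4 = -8)
r(a) = (-8 + a)/(11 + a) (r(a) = (a - 8)/(a + 11) = (-8 + a)/(11 + a))
Z*r(5) = 25*((-8 + 5)/(11 + 5))/18 = 25*(-3/16)/18 = 25*((1/16)*(-3))/18 = (25/18)*(-3/16) = -25/96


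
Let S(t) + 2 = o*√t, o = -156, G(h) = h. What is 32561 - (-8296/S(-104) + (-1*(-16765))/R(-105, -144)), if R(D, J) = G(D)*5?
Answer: 309341260658/9491055 + 647088*I*√26/632737 ≈ 32593.0 + 5.2147*I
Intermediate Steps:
S(t) = -2 - 156*√t
R(D, J) = 5*D (R(D, J) = D*5 = 5*D)
32561 - (-8296/S(-104) + (-1*(-16765))/R(-105, -144)) = 32561 - (-8296/(-2 - 312*I*√26) + (-1*(-16765))/((5*(-105)))) = 32561 - (-8296/(-2 - 312*I*√26) + 16765/(-525)) = 32561 - (-8296/(-2 - 312*I*√26) + 16765*(-1/525)) = 32561 - (-8296/(-2 - 312*I*√26) - 479/15) = 32561 - (-479/15 - 8296/(-2 - 312*I*√26)) = 32561 + (479/15 + 8296/(-2 - 312*I*√26)) = 488894/15 + 8296/(-2 - 312*I*√26)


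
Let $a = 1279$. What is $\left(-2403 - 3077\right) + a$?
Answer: $-4201$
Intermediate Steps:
$\left(-2403 - 3077\right) + a = \left(-2403 - 3077\right) + 1279 = -5480 + 1279 = -4201$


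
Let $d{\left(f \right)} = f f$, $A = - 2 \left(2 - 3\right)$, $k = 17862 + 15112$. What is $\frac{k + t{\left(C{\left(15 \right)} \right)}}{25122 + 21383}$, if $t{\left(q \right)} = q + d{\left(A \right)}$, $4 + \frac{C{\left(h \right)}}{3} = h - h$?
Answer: $\frac{32966}{46505} \approx 0.70887$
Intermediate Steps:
$C{\left(h \right)} = -12$ ($C{\left(h \right)} = -12 + 3 \left(h - h\right) = -12 + 3 \cdot 0 = -12 + 0 = -12$)
$k = 32974$
$A = 2$ ($A = \left(-2\right) \left(-1\right) = 2$)
$d{\left(f \right)} = f^{2}$
$t{\left(q \right)} = 4 + q$ ($t{\left(q \right)} = q + 2^{2} = q + 4 = 4 + q$)
$\frac{k + t{\left(C{\left(15 \right)} \right)}}{25122 + 21383} = \frac{32974 + \left(4 - 12\right)}{25122 + 21383} = \frac{32974 - 8}{46505} = 32966 \cdot \frac{1}{46505} = \frac{32966}{46505}$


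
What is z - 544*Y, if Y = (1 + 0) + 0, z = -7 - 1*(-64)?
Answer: -487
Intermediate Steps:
z = 57 (z = -7 + 64 = 57)
Y = 1 (Y = 1 + 0 = 1)
z - 544*Y = 57 - 544 = -487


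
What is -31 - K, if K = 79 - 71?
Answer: -39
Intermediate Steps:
K = 8
-31 - K = -31 - 1*8 = -31 - 8 = -39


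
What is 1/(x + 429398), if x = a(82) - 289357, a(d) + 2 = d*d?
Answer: 1/146763 ≈ 6.8137e-6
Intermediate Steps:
a(d) = -2 + d² (a(d) = -2 + d*d = -2 + d²)
x = -282635 (x = (-2 + 82²) - 289357 = (-2 + 6724) - 289357 = 6722 - 289357 = -282635)
1/(x + 429398) = 1/(-282635 + 429398) = 1/146763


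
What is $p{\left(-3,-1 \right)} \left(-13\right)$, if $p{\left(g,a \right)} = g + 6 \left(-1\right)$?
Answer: $117$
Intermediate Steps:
$p{\left(g,a \right)} = -6 + g$ ($p{\left(g,a \right)} = g - 6 = -6 + g$)
$p{\left(-3,-1 \right)} \left(-13\right) = \left(-6 - 3\right) \left(-13\right) = \left(-9\right) \left(-13\right) = 117$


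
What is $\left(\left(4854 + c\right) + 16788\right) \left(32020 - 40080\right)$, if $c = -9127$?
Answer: $-100870900$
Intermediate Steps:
$\left(\left(4854 + c\right) + 16788\right) \left(32020 - 40080\right) = \left(\left(4854 - 9127\right) + 16788\right) \left(32020 - 40080\right) = \left(-4273 + 16788\right) \left(-8060\right) = 12515 \left(-8060\right) = -100870900$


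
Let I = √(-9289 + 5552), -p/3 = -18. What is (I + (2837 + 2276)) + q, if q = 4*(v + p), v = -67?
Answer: 5061 + I*√3737 ≈ 5061.0 + 61.131*I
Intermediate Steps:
p = 54 (p = -3*(-18) = 54)
I = I*√3737 (I = √(-3737) = I*√3737 ≈ 61.131*I)
q = -52 (q = 4*(-67 + 54) = 4*(-13) = -52)
(I + (2837 + 2276)) + q = (I*√3737 + (2837 + 2276)) - 52 = (I*√3737 + 5113) - 52 = (5113 + I*√3737) - 52 = 5061 + I*√3737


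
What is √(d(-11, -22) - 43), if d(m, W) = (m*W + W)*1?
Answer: √177 ≈ 13.304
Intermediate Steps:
d(m, W) = W + W*m (d(m, W) = (W*m + W)*1 = (W + W*m)*1 = W + W*m)
√(d(-11, -22) - 43) = √(-22*(1 - 11) - 43) = √(-22*(-10) - 43) = √(220 - 43) = √177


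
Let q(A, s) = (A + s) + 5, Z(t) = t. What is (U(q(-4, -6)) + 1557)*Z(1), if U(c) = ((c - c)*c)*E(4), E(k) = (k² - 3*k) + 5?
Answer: 1557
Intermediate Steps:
E(k) = 5 + k² - 3*k
q(A, s) = 5 + A + s
U(c) = 0 (U(c) = ((c - c)*c)*(5 + 4² - 3*4) = (0*c)*(5 + 16 - 12) = 0*9 = 0)
(U(q(-4, -6)) + 1557)*Z(1) = (0 + 1557)*1 = 1557*1 = 1557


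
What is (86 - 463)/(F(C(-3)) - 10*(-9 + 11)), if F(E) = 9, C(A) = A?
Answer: 377/11 ≈ 34.273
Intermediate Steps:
(86 - 463)/(F(C(-3)) - 10*(-9 + 11)) = (86 - 463)/(9 - 10*(-9 + 11)) = -377/(9 - 10*2) = -377/(9 - 20) = -377/(-11) = -377*(-1/11) = 377/11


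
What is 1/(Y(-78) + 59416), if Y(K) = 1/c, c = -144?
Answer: 144/8555903 ≈ 1.6830e-5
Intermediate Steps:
Y(K) = -1/144 (Y(K) = 1/(-144) = -1/144)
1/(Y(-78) + 59416) = 1/(-1/144 + 59416) = 1/(8555903/144) = 144/8555903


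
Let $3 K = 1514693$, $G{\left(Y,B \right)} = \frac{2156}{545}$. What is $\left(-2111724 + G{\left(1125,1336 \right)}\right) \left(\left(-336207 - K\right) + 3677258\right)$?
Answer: $- \frac{1958455922321408}{327} \approx -5.9892 \cdot 10^{12}$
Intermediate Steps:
$G{\left(Y,B \right)} = \frac{2156}{545}$ ($G{\left(Y,B \right)} = 2156 \cdot \frac{1}{545} = \frac{2156}{545}$)
$K = \frac{1514693}{3}$ ($K = \frac{1}{3} \cdot 1514693 = \frac{1514693}{3} \approx 5.049 \cdot 10^{5}$)
$\left(-2111724 + G{\left(1125,1336 \right)}\right) \left(\left(-336207 - K\right) + 3677258\right) = \left(-2111724 + \frac{2156}{545}\right) \left(\left(-336207 - \frac{1514693}{3}\right) + 3677258\right) = - \frac{1150887424 \left(\left(-336207 - \frac{1514693}{3}\right) + 3677258\right)}{545} = - \frac{1150887424 \left(- \frac{2523314}{3} + 3677258\right)}{545} = \left(- \frac{1150887424}{545}\right) \frac{8508460}{3} = - \frac{1958455922321408}{327}$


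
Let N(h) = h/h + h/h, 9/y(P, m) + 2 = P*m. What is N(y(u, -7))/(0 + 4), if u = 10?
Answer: ½ ≈ 0.50000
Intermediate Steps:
y(P, m) = 9/(-2 + P*m)
N(h) = 2 (N(h) = 1 + 1 = 2)
N(y(u, -7))/(0 + 4) = 2/(0 + 4) = 2/4 = 2*(¼) = ½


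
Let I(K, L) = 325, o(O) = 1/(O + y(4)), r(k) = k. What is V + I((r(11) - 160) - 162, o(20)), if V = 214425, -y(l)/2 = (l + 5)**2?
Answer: 214750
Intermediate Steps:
y(l) = -2*(5 + l)**2 (y(l) = -2*(l + 5)**2 = -2*(5 + l)**2)
o(O) = 1/(-162 + O) (o(O) = 1/(O - 2*(5 + 4)**2) = 1/(O - 2*9**2) = 1/(O - 2*81) = 1/(O - 162) = 1/(-162 + O))
V + I((r(11) - 160) - 162, o(20)) = 214425 + 325 = 214750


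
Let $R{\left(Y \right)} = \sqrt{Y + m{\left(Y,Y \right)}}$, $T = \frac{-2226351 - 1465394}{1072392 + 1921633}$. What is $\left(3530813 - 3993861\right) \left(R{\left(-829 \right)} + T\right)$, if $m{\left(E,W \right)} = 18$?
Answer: $\frac{341891027752}{598805} - 463048 i \sqrt{811} \approx 5.7096 \cdot 10^{5} - 1.3187 \cdot 10^{7} i$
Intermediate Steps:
$T = - \frac{738349}{598805}$ ($T = - \frac{3691745}{2994025} = \left(-3691745\right) \frac{1}{2994025} = - \frac{738349}{598805} \approx -1.233$)
$R{\left(Y \right)} = \sqrt{18 + Y}$ ($R{\left(Y \right)} = \sqrt{Y + 18} = \sqrt{18 + Y}$)
$\left(3530813 - 3993861\right) \left(R{\left(-829 \right)} + T\right) = \left(3530813 - 3993861\right) \left(\sqrt{18 - 829} - \frac{738349}{598805}\right) = - 463048 \left(\sqrt{-811} - \frac{738349}{598805}\right) = - 463048 \left(i \sqrt{811} - \frac{738349}{598805}\right) = - 463048 \left(- \frac{738349}{598805} + i \sqrt{811}\right) = \frac{341891027752}{598805} - 463048 i \sqrt{811}$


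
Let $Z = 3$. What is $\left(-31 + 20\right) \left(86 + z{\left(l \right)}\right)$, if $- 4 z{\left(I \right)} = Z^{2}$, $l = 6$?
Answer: $- \frac{3685}{4} \approx -921.25$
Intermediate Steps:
$z{\left(I \right)} = - \frac{9}{4}$ ($z{\left(I \right)} = - \frac{3^{2}}{4} = \left(- \frac{1}{4}\right) 9 = - \frac{9}{4}$)
$\left(-31 + 20\right) \left(86 + z{\left(l \right)}\right) = \left(-31 + 20\right) \left(86 - \frac{9}{4}\right) = \left(-11\right) \frac{335}{4} = - \frac{3685}{4}$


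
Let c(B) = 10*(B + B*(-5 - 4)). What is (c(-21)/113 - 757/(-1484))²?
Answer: 6649492552921/28120606864 ≈ 236.46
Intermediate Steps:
c(B) = -80*B (c(B) = 10*(B + B*(-9)) = 10*(B - 9*B) = 10*(-8*B) = -80*B)
(c(-21)/113 - 757/(-1484))² = (-80*(-21)/113 - 757/(-1484))² = (1680*(1/113) - 757*(-1/1484))² = (1680/113 + 757/1484)² = (2578661/167692)² = 6649492552921/28120606864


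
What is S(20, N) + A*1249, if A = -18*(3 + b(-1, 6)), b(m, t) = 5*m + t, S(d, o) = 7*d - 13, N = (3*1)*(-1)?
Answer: -89801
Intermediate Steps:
N = -3 (N = 3*(-1) = -3)
S(d, o) = -13 + 7*d
b(m, t) = t + 5*m
A = -72 (A = -18*(3 + (6 + 5*(-1))) = -18*(3 + (6 - 5)) = -18*(3 + 1) = -18*4 = -72)
S(20, N) + A*1249 = (-13 + 7*20) - 72*1249 = (-13 + 140) - 89928 = 127 - 89928 = -89801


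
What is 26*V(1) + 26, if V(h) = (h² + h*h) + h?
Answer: 104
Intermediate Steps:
V(h) = h + 2*h² (V(h) = (h² + h²) + h = 2*h² + h = h + 2*h²)
26*V(1) + 26 = 26*(1*(1 + 2*1)) + 26 = 26*(1*(1 + 2)) + 26 = 26*(1*3) + 26 = 26*3 + 26 = 78 + 26 = 104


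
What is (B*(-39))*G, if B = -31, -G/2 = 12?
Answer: -29016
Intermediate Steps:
G = -24 (G = -2*12 = -24)
(B*(-39))*G = -31*(-39)*(-24) = 1209*(-24) = -29016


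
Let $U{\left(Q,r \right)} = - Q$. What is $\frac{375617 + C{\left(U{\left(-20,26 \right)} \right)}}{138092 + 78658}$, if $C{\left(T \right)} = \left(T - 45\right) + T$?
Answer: $\frac{62602}{36125} \approx 1.7329$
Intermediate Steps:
$C{\left(T \right)} = -45 + 2 T$ ($C{\left(T \right)} = \left(-45 + T\right) + T = -45 + 2 T$)
$\frac{375617 + C{\left(U{\left(-20,26 \right)} \right)}}{138092 + 78658} = \frac{375617 - \left(45 - 2 \left(\left(-1\right) \left(-20\right)\right)\right)}{138092 + 78658} = \frac{375617 + \left(-45 + 2 \cdot 20\right)}{216750} = \left(375617 + \left(-45 + 40\right)\right) \frac{1}{216750} = \left(375617 - 5\right) \frac{1}{216750} = 375612 \cdot \frac{1}{216750} = \frac{62602}{36125}$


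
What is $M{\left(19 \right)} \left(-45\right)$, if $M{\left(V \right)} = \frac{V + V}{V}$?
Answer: $-90$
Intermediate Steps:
$M{\left(V \right)} = 2$ ($M{\left(V \right)} = \frac{2 V}{V} = 2$)
$M{\left(19 \right)} \left(-45\right) = 2 \left(-45\right) = -90$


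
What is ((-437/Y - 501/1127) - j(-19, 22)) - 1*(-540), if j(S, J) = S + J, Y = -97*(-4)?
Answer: 234130325/437276 ≈ 535.43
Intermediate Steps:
Y = 388
j(S, J) = J + S
((-437/Y - 501/1127) - j(-19, 22)) - 1*(-540) = ((-437/388 - 501/1127) - (22 - 19)) - 1*(-540) = ((-437*1/388 - 501*1/1127) - 1*3) + 540 = ((-437/388 - 501/1127) - 3) + 540 = (-686887/437276 - 3) + 540 = -1998715/437276 + 540 = 234130325/437276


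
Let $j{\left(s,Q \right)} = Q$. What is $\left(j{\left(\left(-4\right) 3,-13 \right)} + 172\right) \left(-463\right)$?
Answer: $-73617$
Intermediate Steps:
$\left(j{\left(\left(-4\right) 3,-13 \right)} + 172\right) \left(-463\right) = \left(-13 + 172\right) \left(-463\right) = 159 \left(-463\right) = -73617$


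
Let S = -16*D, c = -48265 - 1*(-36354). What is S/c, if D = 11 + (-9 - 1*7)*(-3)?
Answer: 944/11911 ≈ 0.079255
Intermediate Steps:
c = -11911 (c = -48265 + 36354 = -11911)
D = 59 (D = 11 + (-9 - 7)*(-3) = 11 - 16*(-3) = 11 + 48 = 59)
S = -944 (S = -16*59 = -944)
S/c = -944/(-11911) = -944*(-1/11911) = 944/11911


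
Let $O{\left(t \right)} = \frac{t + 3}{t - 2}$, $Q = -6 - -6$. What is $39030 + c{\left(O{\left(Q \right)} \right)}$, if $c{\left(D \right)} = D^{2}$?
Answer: $\frac{156129}{4} \approx 39032.0$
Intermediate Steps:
$Q = 0$ ($Q = -6 + 6 = 0$)
$O{\left(t \right)} = \frac{3 + t}{-2 + t}$
$39030 + c{\left(O{\left(Q \right)} \right)} = 39030 + \left(\frac{3 + 0}{-2 + 0}\right)^{2} = 39030 + \left(\frac{1}{-2} \cdot 3\right)^{2} = 39030 + \left(\left(- \frac{1}{2}\right) 3\right)^{2} = 39030 + \left(- \frac{3}{2}\right)^{2} = 39030 + \frac{9}{4} = \frac{156129}{4}$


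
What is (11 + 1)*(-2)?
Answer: -24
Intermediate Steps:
(11 + 1)*(-2) = 12*(-2) = -24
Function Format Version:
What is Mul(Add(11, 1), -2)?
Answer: -24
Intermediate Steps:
Mul(Add(11, 1), -2) = Mul(12, -2) = -24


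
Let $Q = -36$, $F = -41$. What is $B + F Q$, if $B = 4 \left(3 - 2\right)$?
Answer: $1480$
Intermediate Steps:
$B = 4$ ($B = 4 \cdot 1 = 4$)
$B + F Q = 4 - -1476 = 4 + 1476 = 1480$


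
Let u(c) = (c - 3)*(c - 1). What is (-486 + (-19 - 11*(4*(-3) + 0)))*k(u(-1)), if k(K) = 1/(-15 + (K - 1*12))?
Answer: 373/19 ≈ 19.632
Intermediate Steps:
u(c) = (-1 + c)*(-3 + c) (u(c) = (-3 + c)*(-1 + c) = (-1 + c)*(-3 + c))
k(K) = 1/(-27 + K) (k(K) = 1/(-15 + (K - 12)) = 1/(-15 + (-12 + K)) = 1/(-27 + K))
(-486 + (-19 - 11*(4*(-3) + 0)))*k(u(-1)) = (-486 + (-19 - 11*(4*(-3) + 0)))/(-27 + (3 + (-1)² - 4*(-1))) = (-486 + (-19 - 11*(-12 + 0)))/(-27 + (3 + 1 + 4)) = (-486 + (-19 - 11*(-12)))/(-27 + 8) = (-486 + (-19 + 132))/(-19) = (-486 + 113)*(-1/19) = -373*(-1/19) = 373/19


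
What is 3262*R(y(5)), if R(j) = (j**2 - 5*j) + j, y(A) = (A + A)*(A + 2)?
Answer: 15070440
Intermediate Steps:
y(A) = 2*A*(2 + A) (y(A) = (2*A)*(2 + A) = 2*A*(2 + A))
R(j) = j**2 - 4*j
3262*R(y(5)) = 3262*((2*5*(2 + 5))*(-4 + 2*5*(2 + 5))) = 3262*((2*5*7)*(-4 + 2*5*7)) = 3262*(70*(-4 + 70)) = 3262*(70*66) = 3262*4620 = 15070440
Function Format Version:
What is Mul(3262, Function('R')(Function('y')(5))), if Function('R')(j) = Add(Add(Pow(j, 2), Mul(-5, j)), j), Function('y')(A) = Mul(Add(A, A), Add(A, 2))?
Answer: 15070440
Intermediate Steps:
Function('y')(A) = Mul(2, A, Add(2, A)) (Function('y')(A) = Mul(Mul(2, A), Add(2, A)) = Mul(2, A, Add(2, A)))
Function('R')(j) = Add(Pow(j, 2), Mul(-4, j))
Mul(3262, Function('R')(Function('y')(5))) = Mul(3262, Mul(Mul(2, 5, Add(2, 5)), Add(-4, Mul(2, 5, Add(2, 5))))) = Mul(3262, Mul(Mul(2, 5, 7), Add(-4, Mul(2, 5, 7)))) = Mul(3262, Mul(70, Add(-4, 70))) = Mul(3262, Mul(70, 66)) = Mul(3262, 4620) = 15070440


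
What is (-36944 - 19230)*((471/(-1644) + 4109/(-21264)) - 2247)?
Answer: 183893623033567/1456584 ≈ 1.2625e+8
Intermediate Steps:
(-36944 - 19230)*((471/(-1644) + 4109/(-21264)) - 2247) = -56174*((471*(-1/1644) + 4109*(-1/21264)) - 2247) = -56174*((-157/548 - 4109/21264) - 2247) = -56174*(-1397545/2913168 - 2247) = -56174*(-6547286041/2913168) = 183893623033567/1456584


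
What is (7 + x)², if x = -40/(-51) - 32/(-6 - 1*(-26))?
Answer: 2486929/65025 ≈ 38.246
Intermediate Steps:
x = -208/255 (x = -40*(-1/51) - 32/(-6 + 26) = 40/51 - 32/20 = 40/51 - 32*1/20 = 40/51 - 8/5 = -208/255 ≈ -0.81569)
(7 + x)² = (7 - 208/255)² = (1577/255)² = 2486929/65025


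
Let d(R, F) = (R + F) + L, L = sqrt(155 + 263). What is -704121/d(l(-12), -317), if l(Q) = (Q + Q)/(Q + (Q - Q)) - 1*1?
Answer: 37083706/16573 + 234707*sqrt(418)/33146 ≈ 2382.4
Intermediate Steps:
l(Q) = 1 (l(Q) = (2*Q)/(Q + 0) - 1 = (2*Q)/Q - 1 = 2 - 1 = 1)
L = sqrt(418) ≈ 20.445
d(R, F) = F + R + sqrt(418) (d(R, F) = (R + F) + sqrt(418) = (F + R) + sqrt(418) = F + R + sqrt(418))
-704121/d(l(-12), -317) = -704121/(-317 + 1 + sqrt(418)) = -704121/(-316 + sqrt(418))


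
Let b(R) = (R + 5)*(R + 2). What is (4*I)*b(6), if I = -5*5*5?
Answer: -44000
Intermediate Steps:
b(R) = (2 + R)*(5 + R) (b(R) = (5 + R)*(2 + R) = (2 + R)*(5 + R))
I = -125 (I = -25*5 = -125)
(4*I)*b(6) = (4*(-125))*(10 + 6² + 7*6) = -500*(10 + 36 + 42) = -500*88 = -44000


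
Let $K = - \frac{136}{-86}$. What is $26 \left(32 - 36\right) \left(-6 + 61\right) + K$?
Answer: $- \frac{245892}{43} \approx -5718.4$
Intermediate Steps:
$K = \frac{68}{43}$ ($K = \left(-136\right) \left(- \frac{1}{86}\right) = \frac{68}{43} \approx 1.5814$)
$26 \left(32 - 36\right) \left(-6 + 61\right) + K = 26 \left(32 - 36\right) \left(-6 + 61\right) + \frac{68}{43} = 26 \left(\left(-4\right) 55\right) + \frac{68}{43} = 26 \left(-220\right) + \frac{68}{43} = -5720 + \frac{68}{43} = - \frac{245892}{43}$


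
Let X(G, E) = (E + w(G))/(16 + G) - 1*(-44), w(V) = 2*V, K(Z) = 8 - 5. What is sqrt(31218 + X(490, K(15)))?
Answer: sqrt(8004694830)/506 ≈ 176.82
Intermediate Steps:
K(Z) = 3
X(G, E) = 44 + (E + 2*G)/(16 + G) (X(G, E) = (E + 2*G)/(16 + G) - 1*(-44) = (E + 2*G)/(16 + G) + 44 = 44 + (E + 2*G)/(16 + G))
sqrt(31218 + X(490, K(15))) = sqrt(31218 + (704 + 3 + 46*490)/(16 + 490)) = sqrt(31218 + (704 + 3 + 22540)/506) = sqrt(31218 + (1/506)*23247) = sqrt(31218 + 23247/506) = sqrt(15819555/506) = sqrt(8004694830)/506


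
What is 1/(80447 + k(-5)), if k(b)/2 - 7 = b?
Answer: 1/80451 ≈ 1.2430e-5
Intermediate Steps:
k(b) = 14 + 2*b
1/(80447 + k(-5)) = 1/(80447 + (14 + 2*(-5))) = 1/(80447 + (14 - 10)) = 1/(80447 + 4) = 1/80451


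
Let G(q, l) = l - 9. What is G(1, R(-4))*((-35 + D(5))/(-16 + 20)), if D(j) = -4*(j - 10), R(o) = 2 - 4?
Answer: 165/4 ≈ 41.250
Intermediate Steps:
R(o) = -2
G(q, l) = -9 + l
D(j) = 40 - 4*j (D(j) = -4*(-10 + j) = 40 - 4*j)
G(1, R(-4))*((-35 + D(5))/(-16 + 20)) = (-9 - 2)*((-35 + (40 - 4*5))/(-16 + 20)) = -11*(-35 + (40 - 20))/4 = -11*(-35 + 20)/4 = -(-165)/4 = -11*(-15/4) = 165/4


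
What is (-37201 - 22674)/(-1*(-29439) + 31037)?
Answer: -59875/60476 ≈ -0.99006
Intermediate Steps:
(-37201 - 22674)/(-1*(-29439) + 31037) = -59875/(29439 + 31037) = -59875/60476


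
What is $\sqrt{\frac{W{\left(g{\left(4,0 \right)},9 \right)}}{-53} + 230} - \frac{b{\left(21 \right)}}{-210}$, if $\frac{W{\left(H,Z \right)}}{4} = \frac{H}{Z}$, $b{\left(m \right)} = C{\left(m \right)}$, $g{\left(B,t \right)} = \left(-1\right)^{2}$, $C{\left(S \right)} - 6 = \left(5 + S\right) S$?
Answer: $\frac{92}{35} + \frac{\sqrt{5814418}}{159} \approx 17.794$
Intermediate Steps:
$C{\left(S \right)} = 6 + S \left(5 + S\right)$ ($C{\left(S \right)} = 6 + \left(5 + S\right) S = 6 + S \left(5 + S\right)$)
$g{\left(B,t \right)} = 1$
$b{\left(m \right)} = 6 + m^{2} + 5 m$
$W{\left(H,Z \right)} = \frac{4 H}{Z}$ ($W{\left(H,Z \right)} = 4 \frac{H}{Z} = \frac{4 H}{Z}$)
$\sqrt{\frac{W{\left(g{\left(4,0 \right)},9 \right)}}{-53} + 230} - \frac{b{\left(21 \right)}}{-210} = \sqrt{\frac{4 \cdot 1 \cdot \frac{1}{9}}{-53} + 230} - \frac{6 + 21^{2} + 5 \cdot 21}{-210} = \sqrt{4 \cdot 1 \cdot \frac{1}{9} \left(- \frac{1}{53}\right) + 230} - \left(6 + 441 + 105\right) \left(- \frac{1}{210}\right) = \sqrt{\frac{4}{9} \left(- \frac{1}{53}\right) + 230} - 552 \left(- \frac{1}{210}\right) = \sqrt{- \frac{4}{477} + 230} - - \frac{92}{35} = \sqrt{\frac{109706}{477}} + \frac{92}{35} = \frac{\sqrt{5814418}}{159} + \frac{92}{35} = \frac{92}{35} + \frac{\sqrt{5814418}}{159}$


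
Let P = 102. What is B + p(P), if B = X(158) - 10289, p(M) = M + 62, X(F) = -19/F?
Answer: -1599769/158 ≈ -10125.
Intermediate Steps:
p(M) = 62 + M
B = -1625681/158 (B = -19/158 - 10289 = -1625681/158 ≈ -10289.)
B + p(P) = -1625681/158 + (62 + 102) = -1625681/158 + 164 = -1599769/158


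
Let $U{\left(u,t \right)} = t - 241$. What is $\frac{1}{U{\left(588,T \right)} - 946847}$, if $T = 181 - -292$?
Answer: $- \frac{1}{946615} \approx -1.0564 \cdot 10^{-6}$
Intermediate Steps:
$T = 473$ ($T = 181 + 292 = 473$)
$U{\left(u,t \right)} = -241 + t$
$\frac{1}{U{\left(588,T \right)} - 946847} = \frac{1}{\left(-241 + 473\right) - 946847} = \frac{1}{232 - 946847} = \frac{1}{-946615} = - \frac{1}{946615}$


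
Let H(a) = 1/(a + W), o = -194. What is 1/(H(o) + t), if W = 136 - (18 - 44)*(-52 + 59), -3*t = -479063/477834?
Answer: 2867004/981247 ≈ 2.9218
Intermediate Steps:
t = 479063/1433502 (t = -(-479063)/(3*477834) = -⅓*(-479063/477834) = 479063/1433502 ≈ 0.33419)
W = 318 (W = 136 - (-26)*7 = 136 - 1*(-182) = 136 + 182 = 318)
H(a) = 1/(318 + a) (H(a) = 1/(a + 318) = 1/(318 + a))
1/(H(o) + t) = 1/(1/(318 - 194) + 479063/1433502) = 1/(1/124 + 479063/1433502) = 1/(981247/2867004) = 2867004/981247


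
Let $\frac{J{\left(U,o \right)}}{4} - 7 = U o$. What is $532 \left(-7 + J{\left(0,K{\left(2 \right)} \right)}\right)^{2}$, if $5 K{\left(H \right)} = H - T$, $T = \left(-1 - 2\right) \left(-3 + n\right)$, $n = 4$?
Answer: $234612$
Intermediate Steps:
$T = -3$ ($T = \left(-1 - 2\right) \left(-3 + 4\right) = \left(-3\right) 1 = -3$)
$K{\left(H \right)} = \frac{3}{5} + \frac{H}{5}$ ($K{\left(H \right)} = \frac{H - -3}{5} = \frac{H + 3}{5} = \frac{3 + H}{5} = \frac{3}{5} + \frac{H}{5}$)
$J{\left(U,o \right)} = 28 + 4 U o$
$532 \left(-7 + J{\left(0,K{\left(2 \right)} \right)}\right)^{2} = 532 \left(-7 + \left(28 + 4 \cdot 0 \left(\frac{3}{5} + \frac{1}{5} \cdot 2\right)\right)\right)^{2} = 532 \left(-7 + \left(28 + 4 \cdot 0 \left(\frac{3}{5} + \frac{2}{5}\right)\right)\right)^{2} = 532 \left(-7 + \left(28 + 4 \cdot 0 \cdot 1\right)\right)^{2} = 532 \left(-7 + \left(28 + 0\right)\right)^{2} = 532 \left(-7 + 28\right)^{2} = 532 \cdot 21^{2} = 532 \cdot 441 = 234612$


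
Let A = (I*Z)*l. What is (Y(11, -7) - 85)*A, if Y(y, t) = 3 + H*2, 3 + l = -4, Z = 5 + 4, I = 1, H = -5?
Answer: 5796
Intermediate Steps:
Z = 9
l = -7 (l = -3 - 4 = -7)
Y(y, t) = -7 (Y(y, t) = 3 - 5*2 = 3 - 10 = -7)
A = -63 (A = (1*9)*(-7) = 9*(-7) = -63)
(Y(11, -7) - 85)*A = (-7 - 85)*(-63) = -92*(-63) = 5796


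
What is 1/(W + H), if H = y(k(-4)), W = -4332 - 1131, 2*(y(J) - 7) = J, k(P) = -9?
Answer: -2/10921 ≈ -0.00018313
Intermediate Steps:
y(J) = 7 + J/2
W = -5463
H = 5/2 (H = 7 + (1/2)*(-9) = 7 - 9/2 = 5/2 ≈ 2.5000)
1/(W + H) = 1/(-5463 + 5/2) = 1/(-10921/2) = -2/10921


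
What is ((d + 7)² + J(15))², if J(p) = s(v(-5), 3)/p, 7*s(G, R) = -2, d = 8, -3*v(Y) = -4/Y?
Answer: 558046129/11025 ≈ 50616.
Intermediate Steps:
v(Y) = 4/(3*Y) (v(Y) = -(-4)/(3*Y) = 4/(3*Y))
s(G, R) = -2/7 (s(G, R) = (⅐)*(-2) = -2/7)
J(p) = -2/(7*p)
((d + 7)² + J(15))² = ((8 + 7)² - 2/7/15)² = (15² - 2/7*1/15)² = (225 - 2/105)² = (23623/105)² = 558046129/11025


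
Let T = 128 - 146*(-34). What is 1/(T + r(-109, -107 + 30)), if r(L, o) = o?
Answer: 1/5015 ≈ 0.00019940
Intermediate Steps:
T = 5092 (T = 128 + 4964 = 5092)
1/(T + r(-109, -107 + 30)) = 1/(5092 + (-107 + 30)) = 1/(5092 - 77) = 1/5015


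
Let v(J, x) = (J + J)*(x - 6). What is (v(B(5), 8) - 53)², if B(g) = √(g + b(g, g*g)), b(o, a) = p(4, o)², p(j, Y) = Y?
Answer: 3289 - 424*√30 ≈ 966.66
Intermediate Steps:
b(o, a) = o²
B(g) = √(g + g²)
v(J, x) = 2*J*(-6 + x) (v(J, x) = (2*J)*(-6 + x) = 2*J*(-6 + x))
(v(B(5), 8) - 53)² = (2*√(5*(1 + 5))*(-6 + 8) - 53)² = (2*√(5*6)*2 - 53)² = (2*√30*2 - 53)² = (4*√30 - 53)² = (-53 + 4*√30)²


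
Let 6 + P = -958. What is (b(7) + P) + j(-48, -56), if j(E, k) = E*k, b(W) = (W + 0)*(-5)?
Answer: 1689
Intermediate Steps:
b(W) = -5*W (b(W) = W*(-5) = -5*W)
P = -964 (P = -6 - 958 = -964)
(b(7) + P) + j(-48, -56) = (-5*7 - 964) - 48*(-56) = (-35 - 964) + 2688 = -999 + 2688 = 1689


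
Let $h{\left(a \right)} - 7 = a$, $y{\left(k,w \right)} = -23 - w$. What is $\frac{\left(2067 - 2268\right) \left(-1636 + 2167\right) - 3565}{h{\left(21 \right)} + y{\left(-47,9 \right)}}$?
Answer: $27574$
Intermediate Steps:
$h{\left(a \right)} = 7 + a$
$\frac{\left(2067 - 2268\right) \left(-1636 + 2167\right) - 3565}{h{\left(21 \right)} + y{\left(-47,9 \right)}} = \frac{\left(2067 - 2268\right) \left(-1636 + 2167\right) - 3565}{\left(7 + 21\right) - 32} = \frac{\left(-201\right) 531 - 3565}{28 - 32} = \frac{-106731 - 3565}{28 - 32} = - \frac{110296}{-4} = \left(-110296\right) \left(- \frac{1}{4}\right) = 27574$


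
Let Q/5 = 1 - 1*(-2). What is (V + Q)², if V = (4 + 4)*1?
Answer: 529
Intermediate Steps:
Q = 15 (Q = 5*(1 - 1*(-2)) = 5*(1 + 2) = 5*3 = 15)
V = 8 (V = 8*1 = 8)
(V + Q)² = (8 + 15)² = 23² = 529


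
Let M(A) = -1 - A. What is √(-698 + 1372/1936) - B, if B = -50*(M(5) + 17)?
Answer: 550 + I*√337489/22 ≈ 550.0 + 26.406*I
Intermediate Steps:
B = -550 (B = -50*((-1 - 1*5) + 17) = -50*((-1 - 5) + 17) = -50*(-6 + 17) = -50*11 = -550)
√(-698 + 1372/1936) - B = √(-698 + 1372/1936) - 1*(-550) = √(-698 + 1372*(1/1936)) + 550 = √(-698 + 343/484) + 550 = √(-337489/484) + 550 = I*√337489/22 + 550 = 550 + I*√337489/22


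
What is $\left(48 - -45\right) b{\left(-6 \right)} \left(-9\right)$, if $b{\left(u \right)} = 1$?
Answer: $-837$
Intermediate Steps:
$\left(48 - -45\right) b{\left(-6 \right)} \left(-9\right) = \left(48 - -45\right) 1 \left(-9\right) = \left(48 + 45\right) 1 \left(-9\right) = 93 \cdot 1 \left(-9\right) = 93 \left(-9\right) = -837$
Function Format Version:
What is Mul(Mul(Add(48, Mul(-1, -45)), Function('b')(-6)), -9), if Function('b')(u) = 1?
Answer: -837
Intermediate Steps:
Mul(Mul(Add(48, Mul(-1, -45)), Function('b')(-6)), -9) = Mul(Mul(Add(48, Mul(-1, -45)), 1), -9) = Mul(Mul(Add(48, 45), 1), -9) = Mul(Mul(93, 1), -9) = Mul(93, -9) = -837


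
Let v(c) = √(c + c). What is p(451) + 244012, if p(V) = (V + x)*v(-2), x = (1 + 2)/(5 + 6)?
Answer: 244012 + 9928*I/11 ≈ 2.4401e+5 + 902.54*I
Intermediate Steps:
v(c) = √2*√c (v(c) = √(2*c) = √2*√c)
x = 3/11 ≈ 0.27273
p(V) = 2*I*(3/11 + V) (p(V) = (V + 3/11)*(√2*√(-2)) = (3/11 + V)*(√2*(I*√2)) = (3/11 + V)*(2*I) = 2*I*(3/11 + V))
p(451) + 244012 = I*(6/11 + 2*451) + 244012 = I*(6/11 + 902) + 244012 = I*(9928/11) + 244012 = 9928*I/11 + 244012 = 244012 + 9928*I/11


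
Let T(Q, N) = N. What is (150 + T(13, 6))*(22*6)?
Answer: 20592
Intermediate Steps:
(150 + T(13, 6))*(22*6) = (150 + 6)*(22*6) = 156*132 = 20592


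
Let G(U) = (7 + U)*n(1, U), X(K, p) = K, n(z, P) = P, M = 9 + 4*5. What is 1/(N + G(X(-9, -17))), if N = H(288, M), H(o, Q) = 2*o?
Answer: 1/594 ≈ 0.0016835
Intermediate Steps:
M = 29 (M = 9 + 20 = 29)
G(U) = U*(7 + U) (G(U) = (7 + U)*U = U*(7 + U))
N = 576 (N = 2*288 = 576)
1/(N + G(X(-9, -17))) = 1/(576 - 9*(7 - 9)) = 1/(576 - 9*(-2)) = 1/(576 + 18) = 1/594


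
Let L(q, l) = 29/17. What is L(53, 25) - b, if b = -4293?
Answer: 73010/17 ≈ 4294.7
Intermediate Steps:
L(q, l) = 29/17 (L(q, l) = 29*(1/17) = 29/17)
L(53, 25) - b = 29/17 - 1*(-4293) = 29/17 + 4293 = 73010/17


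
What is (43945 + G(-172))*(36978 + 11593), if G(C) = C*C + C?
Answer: 3563022847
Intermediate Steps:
G(C) = C + C² (G(C) = C² + C = C + C²)
(43945 + G(-172))*(36978 + 11593) = (43945 - 172*(1 - 172))*(36978 + 11593) = (43945 - 172*(-171))*48571 = (43945 + 29412)*48571 = 73357*48571 = 3563022847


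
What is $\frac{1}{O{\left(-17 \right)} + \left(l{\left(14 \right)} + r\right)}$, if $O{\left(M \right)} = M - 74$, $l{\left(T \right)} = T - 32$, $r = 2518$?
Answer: $\frac{1}{2409} \approx 0.00041511$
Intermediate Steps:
$l{\left(T \right)} = -32 + T$ ($l{\left(T \right)} = T - 32 = -32 + T$)
$O{\left(M \right)} = -74 + M$
$\frac{1}{O{\left(-17 \right)} + \left(l{\left(14 \right)} + r\right)} = \frac{1}{\left(-74 - 17\right) + \left(\left(-32 + 14\right) + 2518\right)} = \frac{1}{-91 + \left(-18 + 2518\right)} = \frac{1}{-91 + 2500} = \frac{1}{2409}$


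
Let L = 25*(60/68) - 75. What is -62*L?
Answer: 55800/17 ≈ 3282.4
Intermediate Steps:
L = -900/17 (L = 25*(60*(1/68)) - 75 = 25*(15/17) - 75 = 375/17 - 75 = -900/17 ≈ -52.941)
-62*L = -62*(-900/17) = 55800/17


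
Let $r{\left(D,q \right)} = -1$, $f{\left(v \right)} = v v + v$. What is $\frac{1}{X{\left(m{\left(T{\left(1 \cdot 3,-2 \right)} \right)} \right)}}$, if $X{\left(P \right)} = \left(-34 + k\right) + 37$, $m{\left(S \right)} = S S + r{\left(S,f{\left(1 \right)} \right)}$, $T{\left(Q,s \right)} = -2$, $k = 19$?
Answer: $\frac{1}{22} \approx 0.045455$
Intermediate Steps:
$f{\left(v \right)} = v + v^{2}$ ($f{\left(v \right)} = v^{2} + v = v + v^{2}$)
$m{\left(S \right)} = -1 + S^{2}$ ($m{\left(S \right)} = S S - 1 = S^{2} - 1 = -1 + S^{2}$)
$X{\left(P \right)} = 22$ ($X{\left(P \right)} = \left(-34 + 19\right) + 37 = -15 + 37 = 22$)
$\frac{1}{X{\left(m{\left(T{\left(1 \cdot 3,-2 \right)} \right)} \right)}} = \frac{1}{22}$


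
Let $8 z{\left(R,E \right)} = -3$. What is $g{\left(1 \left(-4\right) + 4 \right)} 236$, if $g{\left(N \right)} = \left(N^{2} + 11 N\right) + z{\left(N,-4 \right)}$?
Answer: $- \frac{177}{2} \approx -88.5$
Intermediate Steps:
$z{\left(R,E \right)} = - \frac{3}{8}$ ($z{\left(R,E \right)} = \frac{1}{8} \left(-3\right) = - \frac{3}{8}$)
$g{\left(N \right)} = - \frac{3}{8} + N^{2} + 11 N$ ($g{\left(N \right)} = \left(N^{2} + 11 N\right) - \frac{3}{8} = - \frac{3}{8} + N^{2} + 11 N$)
$g{\left(1 \left(-4\right) + 4 \right)} 236 = \left(- \frac{3}{8} + \left(1 \left(-4\right) + 4\right)^{2} + 11 \left(1 \left(-4\right) + 4\right)\right) 236 = \left(- \frac{3}{8} + \left(-4 + 4\right)^{2} + 11 \left(-4 + 4\right)\right) 236 = \left(- \frac{3}{8} + 0^{2} + 11 \cdot 0\right) 236 = \left(- \frac{3}{8} + 0 + 0\right) 236 = \left(- \frac{3}{8}\right) 236 = - \frac{177}{2}$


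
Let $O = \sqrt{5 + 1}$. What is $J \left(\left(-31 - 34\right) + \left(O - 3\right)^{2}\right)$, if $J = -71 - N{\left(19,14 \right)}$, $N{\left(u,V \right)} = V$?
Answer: $4250 + 510 \sqrt{6} \approx 5499.2$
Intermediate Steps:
$O = \sqrt{6} \approx 2.4495$
$J = -85$ ($J = -71 - 14 = -85$)
$J \left(\left(-31 - 34\right) + \left(O - 3\right)^{2}\right) = - 85 \left(\left(-31 - 34\right) + \left(\sqrt{6} - 3\right)^{2}\right) = - 85 \left(\left(-31 - 34\right) + \left(-3 + \sqrt{6}\right)^{2}\right) = - 85 \left(-65 + \left(-3 + \sqrt{6}\right)^{2}\right) = 5525 - 85 \left(-3 + \sqrt{6}\right)^{2}$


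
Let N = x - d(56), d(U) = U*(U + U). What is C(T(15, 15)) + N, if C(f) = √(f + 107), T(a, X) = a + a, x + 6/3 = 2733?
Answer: -3541 + √137 ≈ -3529.3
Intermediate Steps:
x = 2731 (x = -2 + 2733 = 2731)
d(U) = 2*U² (d(U) = U*(2*U) = 2*U²)
T(a, X) = 2*a
C(f) = √(107 + f)
N = -3541 (N = 2731 - 2*56² = 2731 - 2*3136 = 2731 - 1*6272 = 2731 - 6272 = -3541)
C(T(15, 15)) + N = √(107 + 2*15) - 3541 = √(107 + 30) - 3541 = √137 - 3541 = -3541 + √137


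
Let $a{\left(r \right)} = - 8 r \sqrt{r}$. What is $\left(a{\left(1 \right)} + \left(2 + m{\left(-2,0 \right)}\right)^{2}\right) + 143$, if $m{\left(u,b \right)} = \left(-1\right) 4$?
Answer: $139$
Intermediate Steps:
$m{\left(u,b \right)} = -4$
$a{\left(r \right)} = - 8 r^{\frac{3}{2}}$
$\left(a{\left(1 \right)} + \left(2 + m{\left(-2,0 \right)}\right)^{2}\right) + 143 = \left(- 8 \cdot 1^{\frac{3}{2}} + \left(2 - 4\right)^{2}\right) + 143 = \left(\left(-8\right) 1 + \left(-2\right)^{2}\right) + 143 = \left(-8 + 4\right) + 143 = -4 + 143 = 139$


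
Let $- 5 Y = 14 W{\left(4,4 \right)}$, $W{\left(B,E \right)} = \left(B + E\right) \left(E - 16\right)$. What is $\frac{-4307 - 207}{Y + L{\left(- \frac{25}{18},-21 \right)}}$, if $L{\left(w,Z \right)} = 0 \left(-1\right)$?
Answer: $- \frac{11285}{672} \approx -16.793$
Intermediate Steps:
$L{\left(w,Z \right)} = 0$
$W{\left(B,E \right)} = \left(-16 + E\right) \left(B + E\right)$ ($W{\left(B,E \right)} = \left(B + E\right) \left(-16 + E\right) = \left(-16 + E\right) \left(B + E\right)$)
$Y = \frac{1344}{5}$ ($Y = - \frac{14 \left(4^{2} - 64 - 64 + 4 \cdot 4\right)}{5} = - \frac{14 \left(16 - 64 - 64 + 16\right)}{5} = - \frac{14 \left(-96\right)}{5} = \left(- \frac{1}{5}\right) \left(-1344\right) = \frac{1344}{5} \approx 268.8$)
$\frac{-4307 - 207}{Y + L{\left(- \frac{25}{18},-21 \right)}} = \frac{-4307 - 207}{\frac{1344}{5} + 0} = - \frac{4514}{\frac{1344}{5}} = \left(-4514\right) \frac{5}{1344} = - \frac{11285}{672}$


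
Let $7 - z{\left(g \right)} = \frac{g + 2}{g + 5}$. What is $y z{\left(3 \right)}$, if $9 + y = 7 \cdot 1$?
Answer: $- \frac{51}{4} \approx -12.75$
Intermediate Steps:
$y = -2$ ($y = -9 + 7 \cdot 1 = -9 + 7 = -2$)
$z{\left(g \right)} = 7 - \frac{2 + g}{5 + g}$ ($z{\left(g \right)} = 7 - \frac{g + 2}{g + 5} = 7 - \frac{2 + g}{5 + g}$)
$y z{\left(3 \right)} = - 2 \frac{3 \left(11 + 2 \cdot 3\right)}{5 + 3} = - 2 \frac{3 \left(11 + 6\right)}{8} = - 2 \cdot 3 \cdot \frac{1}{8} \cdot 17 = \left(-2\right) \frac{51}{8} = - \frac{51}{4}$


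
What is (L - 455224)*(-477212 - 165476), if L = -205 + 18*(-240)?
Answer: 295475165312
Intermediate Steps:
L = -4525 (L = -205 - 4320 = -4525)
(L - 455224)*(-477212 - 165476) = (-4525 - 455224)*(-477212 - 165476) = -459749*(-642688) = 295475165312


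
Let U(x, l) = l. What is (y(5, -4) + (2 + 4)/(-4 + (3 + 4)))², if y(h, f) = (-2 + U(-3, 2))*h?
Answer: 4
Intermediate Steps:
y(h, f) = 0 (y(h, f) = (-2 + 2)*h = 0*h = 0)
(y(5, -4) + (2 + 4)/(-4 + (3 + 4)))² = (0 + (2 + 4)/(-4 + (3 + 4)))² = (0 + 6/(-4 + 7))² = (0 + 6/3)² = (0 + 6*(⅓))² = (0 + 2)² = 2² = 4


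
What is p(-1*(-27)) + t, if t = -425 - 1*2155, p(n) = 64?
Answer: -2516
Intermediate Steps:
t = -2580 (t = -425 - 2155 = -2580)
p(-1*(-27)) + t = 64 - 2580 = -2516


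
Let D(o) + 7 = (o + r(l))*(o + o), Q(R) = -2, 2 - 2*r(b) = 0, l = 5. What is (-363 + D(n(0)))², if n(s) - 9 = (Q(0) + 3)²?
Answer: 22500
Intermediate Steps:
r(b) = 1 (r(b) = 1 - ½*0 = 1 + 0 = 1)
n(s) = 10 (n(s) = 9 + (-2 + 3)² = 9 + 1² = 9 + 1 = 10)
D(o) = -7 + 2*o*(1 + o) (D(o) = -7 + (o + 1)*(o + o) = -7 + (1 + o)*(2*o) = -7 + 2*o*(1 + o))
(-363 + D(n(0)))² = (-363 + (-7 + 2*10 + 2*10²))² = (-363 + (-7 + 20 + 2*100))² = (-363 + (-7 + 20 + 200))² = (-363 + 213)² = (-150)² = 22500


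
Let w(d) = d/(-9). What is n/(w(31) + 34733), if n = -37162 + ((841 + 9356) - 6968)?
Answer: -305397/312566 ≈ -0.97706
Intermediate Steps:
w(d) = -d/9 (w(d) = d*(-⅑) = -d/9)
n = -33933 (n = -37162 + (10197 - 6968) = -37162 + 3229 = -33933)
n/(w(31) + 34733) = -33933/(-⅑*31 + 34733) = -33933/(-31/9 + 34733) = -33933/312566/9 = -33933*9/312566 = -305397/312566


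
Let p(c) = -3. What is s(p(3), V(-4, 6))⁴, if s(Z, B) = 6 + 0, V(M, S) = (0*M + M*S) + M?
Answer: 1296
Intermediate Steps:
V(M, S) = M + M*S (V(M, S) = (0 + M*S) + M = M*S + M = M + M*S)
s(Z, B) = 6
s(p(3), V(-4, 6))⁴ = 6⁴ = 1296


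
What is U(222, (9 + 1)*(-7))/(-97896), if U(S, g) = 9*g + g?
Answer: 175/24474 ≈ 0.0071504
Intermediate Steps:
U(S, g) = 10*g
U(222, (9 + 1)*(-7))/(-97896) = (10*((9 + 1)*(-7)))/(-97896) = (10*(10*(-7)))*(-1/97896) = (10*(-70))*(-1/97896) = -700*(-1/97896) = 175/24474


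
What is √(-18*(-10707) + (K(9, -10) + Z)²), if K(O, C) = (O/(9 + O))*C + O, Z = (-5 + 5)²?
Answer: √192742 ≈ 439.02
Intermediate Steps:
Z = 0 (Z = 0² = 0)
K(O, C) = O + C*O/(9 + O) (K(O, C) = (O/(9 + O))*C + O = C*O/(9 + O) + O = O + C*O/(9 + O))
√(-18*(-10707) + (K(9, -10) + Z)²) = √(-18*(-10707) + (9*(9 - 10 + 9)/(9 + 9) + 0)²) = √(192726 + (9*8/18 + 0)²) = √(192726 + (9*(1/18)*8 + 0)²) = √(192726 + (4 + 0)²) = √(192726 + 4²) = √(192726 + 16) = √192742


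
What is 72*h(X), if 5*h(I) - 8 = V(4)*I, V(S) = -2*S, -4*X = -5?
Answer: -144/5 ≈ -28.800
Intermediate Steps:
X = 5/4 (X = -¼*(-5) = 5/4 ≈ 1.2500)
h(I) = 8/5 - 8*I/5 (h(I) = 8/5 + ((-2*4)*I)/5 = 8/5 + (-8*I)/5 = 8/5 - 8*I/5)
72*h(X) = 72*(8/5 - 8/5*5/4) = 72*(8/5 - 2) = 72*(-⅖) = -144/5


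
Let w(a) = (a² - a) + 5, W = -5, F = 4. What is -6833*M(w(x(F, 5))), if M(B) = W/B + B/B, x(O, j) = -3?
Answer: -81996/17 ≈ -4823.3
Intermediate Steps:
w(a) = 5 + a² - a
M(B) = 1 - 5/B (M(B) = -5/B + B/B = -5/B + 1 = 1 - 5/B)
-6833*M(w(x(F, 5))) = -6833*(-5 + (5 + (-3)² - 1*(-3)))/(5 + (-3)² - 1*(-3)) = -6833*(-5 + (5 + 9 + 3))/(5 + 9 + 3) = -6833*(-5 + 17)/17 = -6833*12/17 = -81996/17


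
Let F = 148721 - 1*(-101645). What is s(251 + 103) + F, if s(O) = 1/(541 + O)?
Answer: 224077571/895 ≈ 2.5037e+5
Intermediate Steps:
F = 250366 (F = 148721 + 101645 = 250366)
s(251 + 103) + F = 1/(541 + (251 + 103)) + 250366 = 1/(541 + 354) + 250366 = 1/895 + 250366 = 224077571/895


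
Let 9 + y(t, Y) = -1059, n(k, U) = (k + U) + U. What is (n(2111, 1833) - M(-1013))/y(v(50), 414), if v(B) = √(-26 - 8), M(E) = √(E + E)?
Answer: -5777/1068 + I*√2026/1068 ≈ -5.4092 + 0.042145*I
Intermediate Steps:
n(k, U) = k + 2*U (n(k, U) = (U + k) + U = k + 2*U)
M(E) = √2*√E (M(E) = √(2*E) = √2*√E)
v(B) = I*√34 (v(B) = √(-34) = I*√34)
y(t, Y) = -1068 (y(t, Y) = -9 - 1059 = -1068)
(n(2111, 1833) - M(-1013))/y(v(50), 414) = ((2111 + 2*1833) - √2*√(-1013))/(-1068) = ((2111 + 3666) - √2*I*√1013)*(-1/1068) = (5777 - I*√2026)*(-1/1068) = -5777/1068 + I*√2026/1068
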